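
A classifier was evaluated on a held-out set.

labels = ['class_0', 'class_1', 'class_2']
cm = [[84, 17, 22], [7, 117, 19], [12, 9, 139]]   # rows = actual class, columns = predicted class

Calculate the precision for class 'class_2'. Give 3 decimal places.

0.772

Take TP from the diagonal, FP from the rest of the 'class_2' prediction marginal, FN from the rest of the 'class_2' actual marginal.
precision = TP/(TP+FP).
class_2: TP=139, FP=22+19=41 → 139/180 = 0.7722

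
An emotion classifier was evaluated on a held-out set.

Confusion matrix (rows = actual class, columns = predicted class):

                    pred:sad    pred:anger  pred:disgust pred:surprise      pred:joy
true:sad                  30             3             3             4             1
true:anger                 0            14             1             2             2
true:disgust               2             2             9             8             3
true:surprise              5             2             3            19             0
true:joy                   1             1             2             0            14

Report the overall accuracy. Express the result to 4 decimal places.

Accuracy = trace / total = (30+14+9+19+14=86) / 131 = 86/131 = 0.6565

0.6565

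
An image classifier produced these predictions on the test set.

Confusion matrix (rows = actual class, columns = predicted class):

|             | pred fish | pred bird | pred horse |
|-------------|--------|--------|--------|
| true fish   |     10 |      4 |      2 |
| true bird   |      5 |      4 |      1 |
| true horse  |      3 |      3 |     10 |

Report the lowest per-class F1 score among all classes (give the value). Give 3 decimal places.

0.381

Per-class F1 score (2·TP/(2·TP+FP+FN)):
  fish: TP=10, FP=5+3=8, FN=4+2=6 → 20/34 = 0.5882
  bird: TP=4, FP=4+3=7, FN=5+1=6 → 8/21 = 0.3810
  horse: TP=10, FP=2+1=3, FN=3+3=6 → 20/29 = 0.6897
Lowest is class 'bird' with F1 score = 0.381.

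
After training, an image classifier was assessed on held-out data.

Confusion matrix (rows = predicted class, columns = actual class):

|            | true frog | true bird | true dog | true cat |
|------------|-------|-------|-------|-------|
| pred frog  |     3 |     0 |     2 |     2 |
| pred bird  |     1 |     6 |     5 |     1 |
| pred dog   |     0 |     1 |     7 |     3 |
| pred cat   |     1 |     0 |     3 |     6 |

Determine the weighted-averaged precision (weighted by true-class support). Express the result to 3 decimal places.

Per-class precision (TP/(TP+FP)):
  frog: TP=3, FP=0+2+2=4 → 3/7 = 0.4286
  bird: TP=6, FP=1+5+1=7 → 6/13 = 0.4615
  dog: TP=7, FP=0+1+3=4 → 7/11 = 0.6364
  cat: TP=6, FP=1+0+3=4 → 6/10 = 0.6000
Weighted-precision = Σ (supportᵢ/N)·precisionᵢ with N=41: (5/41)·0.4286 + (7/41)·0.4615 + (17/41)·0.6364 + (12/41)·0.6000 = 0.571

0.571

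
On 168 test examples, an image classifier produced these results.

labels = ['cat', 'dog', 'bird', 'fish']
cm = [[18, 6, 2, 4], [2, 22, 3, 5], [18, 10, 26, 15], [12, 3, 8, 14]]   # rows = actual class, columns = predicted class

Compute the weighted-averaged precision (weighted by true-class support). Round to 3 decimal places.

Per-class precision (TP/(TP+FP)):
  cat: TP=18, FP=2+18+12=32 → 18/50 = 0.3600
  dog: TP=22, FP=6+10+3=19 → 22/41 = 0.5366
  bird: TP=26, FP=2+3+8=13 → 26/39 = 0.6667
  fish: TP=14, FP=4+5+15=24 → 14/38 = 0.3684
Weighted-precision = Σ (supportᵢ/N)·precisionᵢ with N=168: (30/168)·0.3600 + (32/168)·0.5366 + (69/168)·0.6667 + (37/168)·0.3684 = 0.521

0.521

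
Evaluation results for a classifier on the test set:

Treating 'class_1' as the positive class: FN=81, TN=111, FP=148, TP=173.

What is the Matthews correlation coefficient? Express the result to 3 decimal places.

MCC = (TP·TN − FP·FN) / √((TP+FP)(TP+FN)(TN+FP)(TN+FN))
Numerator = 173·111 − 148·81 = 7215
Denominator = √(321·254·259·192) = √4054522752 = 63675.1345
MCC = 7215 / 63675.1345 = 0.113

0.113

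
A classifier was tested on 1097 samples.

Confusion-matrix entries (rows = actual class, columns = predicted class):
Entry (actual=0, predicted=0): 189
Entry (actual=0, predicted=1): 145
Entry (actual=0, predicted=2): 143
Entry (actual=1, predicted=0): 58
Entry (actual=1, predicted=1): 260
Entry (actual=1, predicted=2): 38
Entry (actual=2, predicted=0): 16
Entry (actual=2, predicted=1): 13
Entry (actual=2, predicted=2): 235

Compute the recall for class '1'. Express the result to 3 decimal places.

0.730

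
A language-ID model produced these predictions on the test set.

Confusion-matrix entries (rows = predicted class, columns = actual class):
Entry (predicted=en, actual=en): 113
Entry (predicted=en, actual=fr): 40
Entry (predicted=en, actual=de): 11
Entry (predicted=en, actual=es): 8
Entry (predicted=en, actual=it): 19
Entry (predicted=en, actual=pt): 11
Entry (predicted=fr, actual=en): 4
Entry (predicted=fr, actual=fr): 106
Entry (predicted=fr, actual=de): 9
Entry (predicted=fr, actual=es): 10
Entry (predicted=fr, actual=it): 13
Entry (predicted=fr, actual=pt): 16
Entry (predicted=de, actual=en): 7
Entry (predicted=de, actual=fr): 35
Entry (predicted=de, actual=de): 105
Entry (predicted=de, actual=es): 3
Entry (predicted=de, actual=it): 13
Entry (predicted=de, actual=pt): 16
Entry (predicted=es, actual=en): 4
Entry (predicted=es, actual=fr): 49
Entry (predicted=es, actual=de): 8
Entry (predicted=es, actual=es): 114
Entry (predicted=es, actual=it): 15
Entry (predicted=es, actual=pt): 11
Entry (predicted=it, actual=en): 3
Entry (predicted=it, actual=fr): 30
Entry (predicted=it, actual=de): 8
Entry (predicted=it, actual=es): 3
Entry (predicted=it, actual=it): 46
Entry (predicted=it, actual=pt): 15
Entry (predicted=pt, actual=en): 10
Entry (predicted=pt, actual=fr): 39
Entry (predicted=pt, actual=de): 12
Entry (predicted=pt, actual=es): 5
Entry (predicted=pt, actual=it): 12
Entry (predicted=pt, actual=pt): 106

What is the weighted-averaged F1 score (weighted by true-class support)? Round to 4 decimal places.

0.5590

Per-class F1 score (2·TP/(2·TP+FP+FN)):
  en: TP=113, FP=40+11+8+19+11=89, FN=4+7+4+3+10=28 → 226/343 = 0.65889
  fr: TP=106, FP=4+9+10+13+16=52, FN=40+35+49+30+39=193 → 212/457 = 0.46389
  de: TP=105, FP=7+35+3+13+16=74, FN=11+9+8+8+12=48 → 210/332 = 0.63253
  es: TP=114, FP=4+49+8+15+11=87, FN=8+10+3+3+5=29 → 228/344 = 0.66279
  it: TP=46, FP=3+30+8+3+15=59, FN=19+13+13+15+12=72 → 92/223 = 0.41256
  pt: TP=106, FP=10+39+12+5+12=78, FN=11+16+16+11+15=69 → 212/359 = 0.59053
Weighted-F1 score = Σ (supportᵢ/N)·F1 scoreᵢ with N=1029: (141/1029)·0.65889 + (299/1029)·0.46389 + (153/1029)·0.63253 + (143/1029)·0.66279 + (118/1029)·0.41256 + (175/1029)·0.59053 = 0.5590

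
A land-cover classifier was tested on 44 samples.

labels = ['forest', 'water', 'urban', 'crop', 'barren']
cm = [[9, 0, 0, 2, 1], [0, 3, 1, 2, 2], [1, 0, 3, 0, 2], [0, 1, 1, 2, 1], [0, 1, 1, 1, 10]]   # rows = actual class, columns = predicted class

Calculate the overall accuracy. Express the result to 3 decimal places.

0.614

Accuracy = trace / total = (9+3+3+2+10=27) / 44 = 27/44 = 0.614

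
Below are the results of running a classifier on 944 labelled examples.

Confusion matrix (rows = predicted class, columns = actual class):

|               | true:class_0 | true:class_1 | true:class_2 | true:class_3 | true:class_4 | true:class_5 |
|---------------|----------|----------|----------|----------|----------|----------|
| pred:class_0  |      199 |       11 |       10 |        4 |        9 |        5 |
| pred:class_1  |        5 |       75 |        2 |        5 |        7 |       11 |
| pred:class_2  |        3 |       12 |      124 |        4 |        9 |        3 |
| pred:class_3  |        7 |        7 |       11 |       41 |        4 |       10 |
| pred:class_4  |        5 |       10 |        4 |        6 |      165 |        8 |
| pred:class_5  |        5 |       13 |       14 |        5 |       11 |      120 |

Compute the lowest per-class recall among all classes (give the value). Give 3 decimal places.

0.586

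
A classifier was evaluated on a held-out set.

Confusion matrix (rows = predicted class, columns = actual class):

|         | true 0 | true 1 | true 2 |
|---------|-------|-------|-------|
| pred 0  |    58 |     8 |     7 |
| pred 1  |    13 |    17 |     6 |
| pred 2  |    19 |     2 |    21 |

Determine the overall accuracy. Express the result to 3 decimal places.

Accuracy = trace / total = (58+17+21=96) / 151 = 96/151 = 0.636

0.636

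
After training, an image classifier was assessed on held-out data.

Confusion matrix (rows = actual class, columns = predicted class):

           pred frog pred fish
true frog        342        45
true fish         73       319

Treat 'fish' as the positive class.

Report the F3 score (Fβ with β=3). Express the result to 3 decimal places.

0.820

Fβ = (1+β²)·TP / ((1+β²)·TP + β²·FN + FP), with β²=9
= 10·319 / (10·319 + 9·73 + 45) = 0.820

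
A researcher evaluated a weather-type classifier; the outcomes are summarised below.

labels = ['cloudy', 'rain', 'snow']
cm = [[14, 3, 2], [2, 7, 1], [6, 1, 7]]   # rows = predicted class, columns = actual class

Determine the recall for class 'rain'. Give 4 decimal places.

0.6364

Take TP from the diagonal, FP from the rest of the 'rain' prediction marginal, FN from the rest of the 'rain' actual marginal.
recall = TP/(TP+FN).
rain: TP=7, FN=3+1=4 → 7/11 = 0.63636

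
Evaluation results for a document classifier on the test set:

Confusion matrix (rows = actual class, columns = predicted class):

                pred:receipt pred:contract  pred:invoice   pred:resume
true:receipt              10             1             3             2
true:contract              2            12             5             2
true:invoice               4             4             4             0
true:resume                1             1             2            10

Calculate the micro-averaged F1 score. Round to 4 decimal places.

0.5714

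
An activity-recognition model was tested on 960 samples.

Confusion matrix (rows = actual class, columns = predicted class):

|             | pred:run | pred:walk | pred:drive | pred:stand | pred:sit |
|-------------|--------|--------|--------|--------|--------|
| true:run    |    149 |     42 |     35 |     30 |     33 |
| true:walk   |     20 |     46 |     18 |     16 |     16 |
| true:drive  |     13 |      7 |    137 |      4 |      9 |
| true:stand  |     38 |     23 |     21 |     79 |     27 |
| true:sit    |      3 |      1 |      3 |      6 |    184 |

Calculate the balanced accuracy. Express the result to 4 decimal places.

0.6144

Balanced accuracy = mean of per-class recall.
  run: recall = 149/289 = 0.51557
  walk: recall = 46/116 = 0.39655
  drive: recall = 137/170 = 0.80588
  stand: recall = 79/188 = 0.42021
  sit: recall = 184/197 = 0.93401
Mean = (0.51557 + 0.39655 + 0.80588 + 0.42021 + 0.93401) / 5 = 0.6144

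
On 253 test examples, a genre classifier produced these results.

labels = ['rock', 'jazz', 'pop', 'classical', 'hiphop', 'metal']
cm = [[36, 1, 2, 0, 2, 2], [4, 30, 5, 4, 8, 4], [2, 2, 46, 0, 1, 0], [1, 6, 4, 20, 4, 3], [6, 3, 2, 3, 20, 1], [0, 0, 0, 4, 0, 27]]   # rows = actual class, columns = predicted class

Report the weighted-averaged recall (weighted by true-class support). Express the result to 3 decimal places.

Per-class recall (TP/(TP+FN)):
  rock: TP=36, FN=1+2+0+2+2=7 → 36/43 = 0.8372
  jazz: TP=30, FN=4+5+4+8+4=25 → 30/55 = 0.5455
  pop: TP=46, FN=2+2+0+1+0=5 → 46/51 = 0.9020
  classical: TP=20, FN=1+6+4+4+3=18 → 20/38 = 0.5263
  hiphop: TP=20, FN=6+3+2+3+1=15 → 20/35 = 0.5714
  metal: TP=27, FN=0+0+0+4+0=4 → 27/31 = 0.8710
Weighted-recall = Σ (supportᵢ/N)·recallᵢ with N=253: (43/253)·0.8372 + (55/253)·0.5455 + (51/253)·0.9020 + (38/253)·0.5263 + (35/253)·0.5714 + (31/253)·0.8710 = 0.708

0.708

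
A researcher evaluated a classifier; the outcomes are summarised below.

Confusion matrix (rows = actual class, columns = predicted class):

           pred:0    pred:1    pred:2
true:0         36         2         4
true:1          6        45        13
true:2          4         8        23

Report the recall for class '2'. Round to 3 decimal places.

0.657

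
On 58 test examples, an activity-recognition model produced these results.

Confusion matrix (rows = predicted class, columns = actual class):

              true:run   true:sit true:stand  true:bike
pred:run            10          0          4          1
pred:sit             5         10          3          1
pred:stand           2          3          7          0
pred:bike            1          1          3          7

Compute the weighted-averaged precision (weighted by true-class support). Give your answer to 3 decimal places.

Per-class precision (TP/(TP+FP)):
  run: TP=10, FP=0+4+1=5 → 10/15 = 0.6667
  sit: TP=10, FP=5+3+1=9 → 10/19 = 0.5263
  stand: TP=7, FP=2+3+0=5 → 7/12 = 0.5833
  bike: TP=7, FP=1+1+3=5 → 7/12 = 0.5833
Weighted-precision = Σ (supportᵢ/N)·precisionᵢ with N=58: (18/58)·0.6667 + (14/58)·0.5263 + (17/58)·0.5833 + (9/58)·0.5833 = 0.595

0.595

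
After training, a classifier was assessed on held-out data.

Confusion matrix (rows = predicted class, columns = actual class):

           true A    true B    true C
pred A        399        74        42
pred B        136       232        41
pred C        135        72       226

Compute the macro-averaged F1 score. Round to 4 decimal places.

0.6241

Per-class F1 score (2·TP/(2·TP+FP+FN)):
  A: TP=399, FP=74+42=116, FN=136+135=271 → 798/1185 = 0.67342
  B: TP=232, FP=136+41=177, FN=74+72=146 → 464/787 = 0.58958
  C: TP=226, FP=135+72=207, FN=42+41=83 → 452/742 = 0.60916
Macro-F1 score = mean = (0.67342 + 0.58958 + 0.60916) / 3 = 0.6241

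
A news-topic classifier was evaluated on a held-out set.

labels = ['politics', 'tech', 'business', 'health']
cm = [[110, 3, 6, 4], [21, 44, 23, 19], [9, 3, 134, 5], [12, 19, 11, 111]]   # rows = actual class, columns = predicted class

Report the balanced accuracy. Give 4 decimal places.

Balanced accuracy = mean of per-class recall.
  politics: recall = 110/123 = 0.89431
  tech: recall = 44/107 = 0.41121
  business: recall = 134/151 = 0.88742
  health: recall = 111/153 = 0.72549
Mean = (0.89431 + 0.41121 + 0.88742 + 0.72549) / 4 = 0.7296

0.7296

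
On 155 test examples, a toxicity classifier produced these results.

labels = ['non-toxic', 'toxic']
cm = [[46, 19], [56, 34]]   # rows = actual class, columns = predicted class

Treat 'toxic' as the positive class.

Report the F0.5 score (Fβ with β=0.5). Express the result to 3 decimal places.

Fβ = (1+β²)·TP / ((1+β²)·TP + β²·FN + FP), with β²=1/4
= 1.25·34 / (1.25·34 + 0.25·56 + 19) = 0.563

0.563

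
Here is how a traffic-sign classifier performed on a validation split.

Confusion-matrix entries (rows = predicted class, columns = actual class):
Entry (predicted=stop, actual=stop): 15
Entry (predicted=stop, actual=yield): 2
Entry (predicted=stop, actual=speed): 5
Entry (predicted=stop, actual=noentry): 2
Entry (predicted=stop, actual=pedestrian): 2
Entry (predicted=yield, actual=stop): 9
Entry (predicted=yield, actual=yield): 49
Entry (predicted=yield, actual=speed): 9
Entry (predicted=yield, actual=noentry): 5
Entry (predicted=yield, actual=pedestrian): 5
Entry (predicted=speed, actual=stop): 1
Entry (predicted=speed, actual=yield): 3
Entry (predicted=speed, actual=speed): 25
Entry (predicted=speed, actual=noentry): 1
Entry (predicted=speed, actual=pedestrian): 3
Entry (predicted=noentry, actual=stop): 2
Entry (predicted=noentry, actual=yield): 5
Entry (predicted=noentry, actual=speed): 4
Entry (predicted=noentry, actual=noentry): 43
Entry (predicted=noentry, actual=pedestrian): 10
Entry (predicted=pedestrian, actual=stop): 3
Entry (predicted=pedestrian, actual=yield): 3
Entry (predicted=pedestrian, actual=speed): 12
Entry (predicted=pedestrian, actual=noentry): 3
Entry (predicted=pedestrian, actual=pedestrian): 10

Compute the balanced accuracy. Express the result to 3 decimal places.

Balanced accuracy = mean of per-class recall.
  stop: recall = 15/30 = 0.5000
  yield: recall = 49/62 = 0.7903
  speed: recall = 25/55 = 0.4545
  noentry: recall = 43/54 = 0.7963
  pedestrian: recall = 10/30 = 0.3333
Mean = (0.5000 + 0.7903 + 0.4545 + 0.7963 + 0.3333) / 5 = 0.575

0.575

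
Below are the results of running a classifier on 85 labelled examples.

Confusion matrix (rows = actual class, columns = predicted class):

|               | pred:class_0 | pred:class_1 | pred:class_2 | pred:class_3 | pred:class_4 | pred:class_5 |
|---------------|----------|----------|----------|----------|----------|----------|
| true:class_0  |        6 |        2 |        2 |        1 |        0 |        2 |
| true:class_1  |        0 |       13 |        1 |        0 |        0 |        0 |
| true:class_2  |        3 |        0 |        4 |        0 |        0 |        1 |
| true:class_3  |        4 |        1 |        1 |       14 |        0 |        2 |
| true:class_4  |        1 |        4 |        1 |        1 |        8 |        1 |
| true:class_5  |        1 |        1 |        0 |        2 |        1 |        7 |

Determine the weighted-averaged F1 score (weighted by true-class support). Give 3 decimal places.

0.613

Per-class F1 score (2·TP/(2·TP+FP+FN)):
  class_0: TP=6, FP=0+3+4+1+1=9, FN=2+2+1+0+2=7 → 12/28 = 0.4286
  class_1: TP=13, FP=2+0+1+4+1=8, FN=0+1+0+0+0=1 → 26/35 = 0.7429
  class_2: TP=4, FP=2+1+1+1+0=5, FN=3+0+0+0+1=4 → 8/17 = 0.4706
  class_3: TP=14, FP=1+0+0+1+2=4, FN=4+1+1+0+2=8 → 28/40 = 0.7000
  class_4: TP=8, FP=0+0+0+0+1=1, FN=1+4+1+1+1=8 → 16/25 = 0.6400
  class_5: TP=7, FP=2+0+1+2+1=6, FN=1+1+0+2+1=5 → 14/25 = 0.5600
Weighted-F1 score = Σ (supportᵢ/N)·F1 scoreᵢ with N=85: (13/85)·0.4286 + (14/85)·0.7429 + (8/85)·0.4706 + (22/85)·0.7000 + (16/85)·0.6400 + (12/85)·0.5600 = 0.613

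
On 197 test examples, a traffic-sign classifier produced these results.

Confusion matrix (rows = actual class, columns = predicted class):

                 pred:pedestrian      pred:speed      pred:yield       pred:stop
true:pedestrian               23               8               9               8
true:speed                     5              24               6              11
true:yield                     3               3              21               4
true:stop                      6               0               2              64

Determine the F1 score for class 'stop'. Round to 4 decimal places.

Take TP from the diagonal, FP from the rest of the 'stop' prediction marginal, FN from the rest of the 'stop' actual marginal.
F1 score = 2·TP/(2·TP+FP+FN).
stop: TP=64, FP=8+11+4=23, FN=6+0+2=8 → 128/159 = 0.80503

0.8050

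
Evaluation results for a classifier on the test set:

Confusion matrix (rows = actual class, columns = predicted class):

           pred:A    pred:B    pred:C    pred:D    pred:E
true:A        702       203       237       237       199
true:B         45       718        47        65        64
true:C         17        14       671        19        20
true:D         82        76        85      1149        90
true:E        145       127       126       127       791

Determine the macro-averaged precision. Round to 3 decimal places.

0.663

Per-class precision (TP/(TP+FP)):
  A: TP=702, FP=45+17+82+145=289 → 702/991 = 0.7084
  B: TP=718, FP=203+14+76+127=420 → 718/1138 = 0.6309
  C: TP=671, FP=237+47+85+126=495 → 671/1166 = 0.5755
  D: TP=1149, FP=237+65+19+127=448 → 1149/1597 = 0.7195
  E: TP=791, FP=199+64+20+90=373 → 791/1164 = 0.6796
Macro-precision = mean = (0.7084 + 0.6309 + 0.5755 + 0.7195 + 0.6796) / 5 = 0.663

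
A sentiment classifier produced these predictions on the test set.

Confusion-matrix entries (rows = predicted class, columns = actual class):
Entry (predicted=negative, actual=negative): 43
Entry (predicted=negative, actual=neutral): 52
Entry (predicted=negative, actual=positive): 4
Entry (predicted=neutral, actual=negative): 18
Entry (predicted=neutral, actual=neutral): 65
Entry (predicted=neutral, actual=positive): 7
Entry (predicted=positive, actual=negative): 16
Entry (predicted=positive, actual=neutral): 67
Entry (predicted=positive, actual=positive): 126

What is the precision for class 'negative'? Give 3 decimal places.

Take TP from the diagonal, FP from the rest of the 'negative' prediction marginal, FN from the rest of the 'negative' actual marginal.
precision = TP/(TP+FP).
negative: TP=43, FP=52+4=56 → 43/99 = 0.4343

0.434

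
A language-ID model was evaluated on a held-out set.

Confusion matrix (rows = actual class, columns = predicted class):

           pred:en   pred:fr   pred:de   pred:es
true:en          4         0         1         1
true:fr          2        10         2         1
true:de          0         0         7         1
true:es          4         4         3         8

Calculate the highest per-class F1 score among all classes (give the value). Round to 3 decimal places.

Per-class F1 score (2·TP/(2·TP+FP+FN)):
  en: TP=4, FP=2+0+4=6, FN=0+1+1=2 → 8/16 = 0.5000
  fr: TP=10, FP=0+0+4=4, FN=2+2+1=5 → 20/29 = 0.6897
  de: TP=7, FP=1+2+3=6, FN=0+0+1=1 → 14/21 = 0.6667
  es: TP=8, FP=1+1+1=3, FN=4+4+3=11 → 16/30 = 0.5333
Highest is class 'fr' with F1 score = 0.690.

0.690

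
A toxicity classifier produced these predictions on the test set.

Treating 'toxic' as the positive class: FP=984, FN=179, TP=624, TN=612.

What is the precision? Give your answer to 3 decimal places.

Precision = TP/(TP+FP) = 624/(624+984) = 624/1608 = 0.388

0.388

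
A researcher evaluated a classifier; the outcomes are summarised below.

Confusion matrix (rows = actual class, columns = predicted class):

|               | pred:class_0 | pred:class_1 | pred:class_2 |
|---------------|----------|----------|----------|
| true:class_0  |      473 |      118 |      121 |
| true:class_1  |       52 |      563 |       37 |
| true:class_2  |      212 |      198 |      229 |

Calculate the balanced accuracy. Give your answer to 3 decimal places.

0.629

Balanced accuracy = mean of per-class recall.
  class_0: recall = 473/712 = 0.6643
  class_1: recall = 563/652 = 0.8635
  class_2: recall = 229/639 = 0.3584
Mean = (0.6643 + 0.8635 + 0.3584) / 3 = 0.629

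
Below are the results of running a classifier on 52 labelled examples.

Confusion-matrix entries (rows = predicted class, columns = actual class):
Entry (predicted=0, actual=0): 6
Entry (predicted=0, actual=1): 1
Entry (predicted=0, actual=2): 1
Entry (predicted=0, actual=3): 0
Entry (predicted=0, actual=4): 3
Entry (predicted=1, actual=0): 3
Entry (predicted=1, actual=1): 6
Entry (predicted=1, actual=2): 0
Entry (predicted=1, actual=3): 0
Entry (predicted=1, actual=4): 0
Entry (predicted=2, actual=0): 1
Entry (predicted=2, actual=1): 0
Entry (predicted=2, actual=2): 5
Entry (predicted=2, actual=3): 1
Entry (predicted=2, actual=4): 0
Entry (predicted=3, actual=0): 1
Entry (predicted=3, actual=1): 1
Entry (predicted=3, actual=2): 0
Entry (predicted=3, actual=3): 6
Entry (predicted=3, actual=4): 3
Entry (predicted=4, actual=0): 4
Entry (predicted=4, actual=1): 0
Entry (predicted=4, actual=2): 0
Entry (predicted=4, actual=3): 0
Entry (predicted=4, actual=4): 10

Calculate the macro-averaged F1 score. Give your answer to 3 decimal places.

0.654

Per-class F1 score (2·TP/(2·TP+FP+FN)):
  0: TP=6, FP=1+1+0+3=5, FN=3+1+1+4=9 → 12/26 = 0.4615
  1: TP=6, FP=3+0+0+0=3, FN=1+0+1+0=2 → 12/17 = 0.7059
  2: TP=5, FP=1+0+1+0=2, FN=1+0+0+0=1 → 10/13 = 0.7692
  3: TP=6, FP=1+1+0+3=5, FN=0+0+1+0=1 → 12/18 = 0.6667
  4: TP=10, FP=4+0+0+0=4, FN=3+0+0+3=6 → 20/30 = 0.6667
Macro-F1 score = mean = (0.4615 + 0.7059 + 0.7692 + 0.6667 + 0.6667) / 5 = 0.654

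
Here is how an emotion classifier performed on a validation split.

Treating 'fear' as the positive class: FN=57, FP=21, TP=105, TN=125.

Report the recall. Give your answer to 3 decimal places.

0.648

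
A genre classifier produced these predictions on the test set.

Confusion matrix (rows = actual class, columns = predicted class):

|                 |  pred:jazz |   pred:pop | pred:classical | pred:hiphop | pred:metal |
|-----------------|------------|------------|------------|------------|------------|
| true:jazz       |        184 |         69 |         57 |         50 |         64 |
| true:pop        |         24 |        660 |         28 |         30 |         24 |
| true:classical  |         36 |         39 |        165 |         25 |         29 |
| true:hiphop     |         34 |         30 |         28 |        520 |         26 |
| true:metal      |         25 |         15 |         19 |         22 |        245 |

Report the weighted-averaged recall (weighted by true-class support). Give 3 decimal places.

0.725

Per-class recall (TP/(TP+FN)):
  jazz: TP=184, FN=69+57+50+64=240 → 184/424 = 0.4340
  pop: TP=660, FN=24+28+30+24=106 → 660/766 = 0.8616
  classical: TP=165, FN=36+39+25+29=129 → 165/294 = 0.5612
  hiphop: TP=520, FN=34+30+28+26=118 → 520/638 = 0.8150
  metal: TP=245, FN=25+15+19+22=81 → 245/326 = 0.7515
Weighted-recall = Σ (supportᵢ/N)·recallᵢ with N=2448: (424/2448)·0.4340 + (766/2448)·0.8616 + (294/2448)·0.5612 + (638/2448)·0.8150 + (326/2448)·0.7515 = 0.725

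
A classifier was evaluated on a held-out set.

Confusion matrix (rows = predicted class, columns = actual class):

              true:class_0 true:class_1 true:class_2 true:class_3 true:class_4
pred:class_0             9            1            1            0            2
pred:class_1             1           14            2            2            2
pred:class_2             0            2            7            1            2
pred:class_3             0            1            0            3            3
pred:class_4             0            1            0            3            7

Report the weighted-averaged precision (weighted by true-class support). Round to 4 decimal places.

Per-class precision (TP/(TP+FP)):
  class_0: TP=9, FP=1+1+0+2=4 → 9/13 = 0.69231
  class_1: TP=14, FP=1+2+2+2=7 → 14/21 = 0.66667
  class_2: TP=7, FP=0+2+1+2=5 → 7/12 = 0.58333
  class_3: TP=3, FP=0+1+0+3=4 → 3/7 = 0.42857
  class_4: TP=7, FP=0+1+0+3=4 → 7/11 = 0.63636
Weighted-precision = Σ (supportᵢ/N)·precisionᵢ with N=64: (10/64)·0.69231 + (19/64)·0.66667 + (10/64)·0.58333 + (9/64)·0.42857 + (16/64)·0.63636 = 0.6166

0.6166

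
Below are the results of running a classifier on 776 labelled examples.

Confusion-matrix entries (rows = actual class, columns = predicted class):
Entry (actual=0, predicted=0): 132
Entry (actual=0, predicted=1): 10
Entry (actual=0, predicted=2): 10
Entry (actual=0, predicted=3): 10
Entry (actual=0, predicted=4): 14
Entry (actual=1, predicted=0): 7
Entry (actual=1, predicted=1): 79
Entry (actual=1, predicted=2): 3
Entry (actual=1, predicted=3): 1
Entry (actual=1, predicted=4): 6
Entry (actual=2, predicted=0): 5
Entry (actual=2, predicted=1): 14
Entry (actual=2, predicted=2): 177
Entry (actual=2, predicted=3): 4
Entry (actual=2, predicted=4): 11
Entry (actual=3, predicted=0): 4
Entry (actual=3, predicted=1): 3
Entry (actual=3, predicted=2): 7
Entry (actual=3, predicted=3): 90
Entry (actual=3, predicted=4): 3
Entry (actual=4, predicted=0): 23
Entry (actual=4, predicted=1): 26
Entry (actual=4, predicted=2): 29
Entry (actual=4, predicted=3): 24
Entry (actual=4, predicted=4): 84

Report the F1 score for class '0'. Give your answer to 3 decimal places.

0.761

Take TP from the diagonal, FP from the rest of the '0' prediction marginal, FN from the rest of the '0' actual marginal.
F1 score = 2·TP/(2·TP+FP+FN).
0: TP=132, FP=7+5+4+23=39, FN=10+10+10+14=44 → 264/347 = 0.7608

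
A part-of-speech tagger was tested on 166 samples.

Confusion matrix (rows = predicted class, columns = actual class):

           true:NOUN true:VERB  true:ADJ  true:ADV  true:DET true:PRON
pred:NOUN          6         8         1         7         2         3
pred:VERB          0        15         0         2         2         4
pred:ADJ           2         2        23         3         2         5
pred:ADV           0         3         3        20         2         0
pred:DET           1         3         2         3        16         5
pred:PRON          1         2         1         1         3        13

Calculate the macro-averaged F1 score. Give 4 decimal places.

0.5405

Per-class F1 score (2·TP/(2·TP+FP+FN)):
  NOUN: TP=6, FP=8+1+7+2+3=21, FN=0+2+0+1+1=4 → 12/37 = 0.32432
  VERB: TP=15, FP=0+0+2+2+4=8, FN=8+2+3+3+2=18 → 30/56 = 0.53571
  ADJ: TP=23, FP=2+2+3+2+5=14, FN=1+0+3+2+1=7 → 46/67 = 0.68657
  ADV: TP=20, FP=0+3+3+2+0=8, FN=7+2+3+3+1=16 → 40/64 = 0.62500
  DET: TP=16, FP=1+3+2+3+5=14, FN=2+2+2+2+3=11 → 32/57 = 0.56140
  PRON: TP=13, FP=1+2+1+1+3=8, FN=3+4+5+0+5=17 → 26/51 = 0.50980
Macro-F1 score = mean = (0.32432 + 0.53571 + 0.68657 + 0.62500 + 0.56140 + 0.50980) / 6 = 0.5405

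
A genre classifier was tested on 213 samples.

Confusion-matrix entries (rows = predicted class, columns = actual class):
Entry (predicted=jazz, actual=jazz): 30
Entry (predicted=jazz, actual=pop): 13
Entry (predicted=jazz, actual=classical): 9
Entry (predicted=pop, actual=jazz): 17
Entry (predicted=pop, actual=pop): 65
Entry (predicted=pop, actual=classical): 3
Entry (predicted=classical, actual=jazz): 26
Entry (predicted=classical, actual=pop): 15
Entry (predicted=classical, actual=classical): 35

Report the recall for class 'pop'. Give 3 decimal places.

Take TP from the diagonal, FP from the rest of the 'pop' prediction marginal, FN from the rest of the 'pop' actual marginal.
recall = TP/(TP+FN).
pop: TP=65, FN=13+15=28 → 65/93 = 0.6989

0.699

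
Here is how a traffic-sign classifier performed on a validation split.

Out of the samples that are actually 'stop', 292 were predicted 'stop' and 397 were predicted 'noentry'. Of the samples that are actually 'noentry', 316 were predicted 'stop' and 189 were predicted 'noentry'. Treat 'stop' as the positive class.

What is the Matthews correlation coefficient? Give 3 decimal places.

MCC = (TP·TN − FP·FN) / √((TP+FP)(TP+FN)(TN+FP)(TN+FN))
Numerator = 292·189 − 316·397 = -70264
Denominator = √(608·689·505·586) = √123968628160 = 352091.7894
MCC = -70264 / 352091.7894 = -0.200

-0.200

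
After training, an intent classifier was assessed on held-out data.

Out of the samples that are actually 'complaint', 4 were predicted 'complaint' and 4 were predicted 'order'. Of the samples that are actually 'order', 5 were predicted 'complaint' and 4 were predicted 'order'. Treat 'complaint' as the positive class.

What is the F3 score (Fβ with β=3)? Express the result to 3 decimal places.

0.494

Fβ = (1+β²)·TP / ((1+β²)·TP + β²·FN + FP), with β²=9
= 10·4 / (10·4 + 9·4 + 5) = 0.494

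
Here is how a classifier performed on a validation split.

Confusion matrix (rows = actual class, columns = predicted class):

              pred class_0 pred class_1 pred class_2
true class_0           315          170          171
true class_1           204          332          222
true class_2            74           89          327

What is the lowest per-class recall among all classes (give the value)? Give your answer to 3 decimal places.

Per-class recall (TP/(TP+FN)):
  class_0: TP=315, FN=170+171=341 → 315/656 = 0.4802
  class_1: TP=332, FN=204+222=426 → 332/758 = 0.4380
  class_2: TP=327, FN=74+89=163 → 327/490 = 0.6673
Lowest is class 'class_1' with recall = 0.438.

0.438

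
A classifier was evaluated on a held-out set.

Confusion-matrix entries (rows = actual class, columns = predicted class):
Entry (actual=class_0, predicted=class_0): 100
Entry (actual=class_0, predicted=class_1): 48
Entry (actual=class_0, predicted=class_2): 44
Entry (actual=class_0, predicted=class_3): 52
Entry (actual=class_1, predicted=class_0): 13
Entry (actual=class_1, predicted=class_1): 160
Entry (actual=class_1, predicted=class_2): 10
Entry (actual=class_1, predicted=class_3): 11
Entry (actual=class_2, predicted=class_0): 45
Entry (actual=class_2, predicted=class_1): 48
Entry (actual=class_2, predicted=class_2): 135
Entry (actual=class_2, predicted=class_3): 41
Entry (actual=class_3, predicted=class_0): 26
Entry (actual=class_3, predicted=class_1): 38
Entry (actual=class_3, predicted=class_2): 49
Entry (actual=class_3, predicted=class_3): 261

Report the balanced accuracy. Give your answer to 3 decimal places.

Balanced accuracy = mean of per-class recall.
  class_0: recall = 100/244 = 0.4098
  class_1: recall = 160/194 = 0.8247
  class_2: recall = 135/269 = 0.5019
  class_3: recall = 261/374 = 0.6979
Mean = (0.4098 + 0.8247 + 0.5019 + 0.6979) / 4 = 0.609

0.609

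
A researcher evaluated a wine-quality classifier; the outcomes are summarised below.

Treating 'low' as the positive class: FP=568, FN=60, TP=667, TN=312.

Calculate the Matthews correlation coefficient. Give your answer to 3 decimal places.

0.321

MCC = (TP·TN − FP·FN) / √((TP+FP)(TP+FN)(TN+FP)(TN+FN))
Numerator = 667·312 − 568·60 = 174024
Denominator = √(1235·727·880·372) = √293918539200 = 542142.5451
MCC = 174024 / 542142.5451 = 0.321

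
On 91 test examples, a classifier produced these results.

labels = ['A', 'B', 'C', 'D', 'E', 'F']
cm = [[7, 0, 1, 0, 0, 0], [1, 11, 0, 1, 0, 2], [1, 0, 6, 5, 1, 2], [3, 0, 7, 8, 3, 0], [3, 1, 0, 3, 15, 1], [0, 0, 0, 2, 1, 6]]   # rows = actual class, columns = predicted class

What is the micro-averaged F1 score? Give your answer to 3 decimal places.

0.582

Micro-averaging pools counts across classes: ΣTP=53, ΣFP=38, ΣFN=38.
Micro-F1 score = 2·TP/(2·TP+FP+FN) on pooled counts = 0.582 (equals overall accuracy in single-label multiclass).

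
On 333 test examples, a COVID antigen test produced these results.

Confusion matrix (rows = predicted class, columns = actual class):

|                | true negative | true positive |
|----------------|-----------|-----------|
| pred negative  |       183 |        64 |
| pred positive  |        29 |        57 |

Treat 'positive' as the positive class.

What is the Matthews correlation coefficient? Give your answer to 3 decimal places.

0.367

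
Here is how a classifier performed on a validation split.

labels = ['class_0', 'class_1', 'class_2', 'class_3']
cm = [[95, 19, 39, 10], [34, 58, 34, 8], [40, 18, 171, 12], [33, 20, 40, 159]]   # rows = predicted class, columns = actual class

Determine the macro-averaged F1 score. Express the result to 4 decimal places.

0.5897

Per-class F1 score (2·TP/(2·TP+FP+FN)):
  class_0: TP=95, FP=19+39+10=68, FN=34+40+33=107 → 190/365 = 0.52055
  class_1: TP=58, FP=34+34+8=76, FN=19+18+20=57 → 116/249 = 0.46586
  class_2: TP=171, FP=40+18+12=70, FN=39+34+40=113 → 342/525 = 0.65143
  class_3: TP=159, FP=33+20+40=93, FN=10+8+12=30 → 318/441 = 0.72109
Macro-F1 score = mean = (0.52055 + 0.46586 + 0.65143 + 0.72109) / 4 = 0.5897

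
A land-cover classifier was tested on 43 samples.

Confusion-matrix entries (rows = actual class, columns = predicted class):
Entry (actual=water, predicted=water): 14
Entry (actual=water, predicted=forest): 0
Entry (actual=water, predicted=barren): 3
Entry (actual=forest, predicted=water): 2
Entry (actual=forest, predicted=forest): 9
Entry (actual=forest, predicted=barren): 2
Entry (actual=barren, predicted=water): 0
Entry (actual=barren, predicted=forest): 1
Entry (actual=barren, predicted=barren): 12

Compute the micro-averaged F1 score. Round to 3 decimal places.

0.814

Micro-averaging pools counts across classes: ΣTP=35, ΣFP=8, ΣFN=8.
Micro-F1 score = 2·TP/(2·TP+FP+FN) on pooled counts = 0.814 (equals overall accuracy in single-label multiclass).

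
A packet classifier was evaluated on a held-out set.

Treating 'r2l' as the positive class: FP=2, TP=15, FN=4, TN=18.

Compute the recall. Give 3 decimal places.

0.789

Recall = TP/(TP+FN) = 15/(15+4) = 15/19 = 0.789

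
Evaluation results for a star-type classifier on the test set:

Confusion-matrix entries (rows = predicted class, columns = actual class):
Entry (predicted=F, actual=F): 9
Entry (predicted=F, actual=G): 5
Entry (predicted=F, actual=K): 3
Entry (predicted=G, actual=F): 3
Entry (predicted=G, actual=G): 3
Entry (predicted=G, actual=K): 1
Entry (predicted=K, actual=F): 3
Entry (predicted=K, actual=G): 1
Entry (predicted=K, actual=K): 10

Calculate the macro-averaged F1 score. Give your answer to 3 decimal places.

0.551

Per-class F1 score (2·TP/(2·TP+FP+FN)):
  F: TP=9, FP=5+3=8, FN=3+3=6 → 18/32 = 0.5625
  G: TP=3, FP=3+1=4, FN=5+1=6 → 6/16 = 0.3750
  K: TP=10, FP=3+1=4, FN=3+1=4 → 20/28 = 0.7143
Macro-F1 score = mean = (0.5625 + 0.3750 + 0.7143) / 3 = 0.551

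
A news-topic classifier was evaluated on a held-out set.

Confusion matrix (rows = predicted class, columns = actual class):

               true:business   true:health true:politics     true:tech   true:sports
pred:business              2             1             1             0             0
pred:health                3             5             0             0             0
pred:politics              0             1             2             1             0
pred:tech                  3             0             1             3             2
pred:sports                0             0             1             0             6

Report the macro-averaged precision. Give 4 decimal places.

Per-class precision (TP/(TP+FP)):
  business: TP=2, FP=1+1+0+0=2 → 2/4 = 0.50000
  health: TP=5, FP=3+0+0+0=3 → 5/8 = 0.62500
  politics: TP=2, FP=0+1+1+0=2 → 2/4 = 0.50000
  tech: TP=3, FP=3+0+1+2=6 → 3/9 = 0.33333
  sports: TP=6, FP=0+0+1+0=1 → 6/7 = 0.85714
Macro-precision = mean = (0.50000 + 0.62500 + 0.50000 + 0.33333 + 0.85714) / 5 = 0.5631

0.5631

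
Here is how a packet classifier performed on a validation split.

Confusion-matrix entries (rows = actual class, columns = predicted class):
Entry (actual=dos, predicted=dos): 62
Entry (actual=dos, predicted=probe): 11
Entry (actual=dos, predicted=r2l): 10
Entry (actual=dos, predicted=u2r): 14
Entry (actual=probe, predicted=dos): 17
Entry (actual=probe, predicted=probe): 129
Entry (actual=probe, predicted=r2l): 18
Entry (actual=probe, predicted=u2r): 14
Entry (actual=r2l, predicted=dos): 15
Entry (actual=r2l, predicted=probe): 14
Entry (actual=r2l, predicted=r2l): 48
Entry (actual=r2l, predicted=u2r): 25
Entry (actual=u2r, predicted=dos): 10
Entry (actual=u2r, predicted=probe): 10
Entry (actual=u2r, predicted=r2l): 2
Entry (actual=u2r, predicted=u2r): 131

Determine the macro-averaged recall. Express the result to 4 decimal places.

0.6727

Per-class recall (TP/(TP+FN)):
  dos: TP=62, FN=11+10+14=35 → 62/97 = 0.63918
  probe: TP=129, FN=17+18+14=49 → 129/178 = 0.72472
  r2l: TP=48, FN=15+14+25=54 → 48/102 = 0.47059
  u2r: TP=131, FN=10+10+2=22 → 131/153 = 0.85621
Macro-recall = mean = (0.63918 + 0.72472 + 0.47059 + 0.85621) / 4 = 0.6727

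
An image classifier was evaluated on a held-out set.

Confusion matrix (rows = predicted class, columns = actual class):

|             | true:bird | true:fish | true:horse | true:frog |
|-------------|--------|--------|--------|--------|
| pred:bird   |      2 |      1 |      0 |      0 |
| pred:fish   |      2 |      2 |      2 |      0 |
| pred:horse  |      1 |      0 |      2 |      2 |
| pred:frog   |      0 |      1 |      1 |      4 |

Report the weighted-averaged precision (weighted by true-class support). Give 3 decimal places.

0.533

Per-class precision (TP/(TP+FP)):
  bird: TP=2, FP=1+0+0=1 → 2/3 = 0.6667
  fish: TP=2, FP=2+2+0=4 → 2/6 = 0.3333
  horse: TP=2, FP=1+0+2=3 → 2/5 = 0.4000
  frog: TP=4, FP=0+1+1=2 → 4/6 = 0.6667
Weighted-precision = Σ (supportᵢ/N)·precisionᵢ with N=20: (5/20)·0.6667 + (4/20)·0.3333 + (5/20)·0.4000 + (6/20)·0.6667 = 0.533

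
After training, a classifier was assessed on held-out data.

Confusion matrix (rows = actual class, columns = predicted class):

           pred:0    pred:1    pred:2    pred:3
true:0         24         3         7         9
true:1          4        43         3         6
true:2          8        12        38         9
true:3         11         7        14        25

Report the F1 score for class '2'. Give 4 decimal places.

0.5891

F1 score = 2·TP/(2·TP+FP+FN).
2: TP=38, FP=7+3+14=24, FN=8+12+9=29 → 76/129 = 0.58915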